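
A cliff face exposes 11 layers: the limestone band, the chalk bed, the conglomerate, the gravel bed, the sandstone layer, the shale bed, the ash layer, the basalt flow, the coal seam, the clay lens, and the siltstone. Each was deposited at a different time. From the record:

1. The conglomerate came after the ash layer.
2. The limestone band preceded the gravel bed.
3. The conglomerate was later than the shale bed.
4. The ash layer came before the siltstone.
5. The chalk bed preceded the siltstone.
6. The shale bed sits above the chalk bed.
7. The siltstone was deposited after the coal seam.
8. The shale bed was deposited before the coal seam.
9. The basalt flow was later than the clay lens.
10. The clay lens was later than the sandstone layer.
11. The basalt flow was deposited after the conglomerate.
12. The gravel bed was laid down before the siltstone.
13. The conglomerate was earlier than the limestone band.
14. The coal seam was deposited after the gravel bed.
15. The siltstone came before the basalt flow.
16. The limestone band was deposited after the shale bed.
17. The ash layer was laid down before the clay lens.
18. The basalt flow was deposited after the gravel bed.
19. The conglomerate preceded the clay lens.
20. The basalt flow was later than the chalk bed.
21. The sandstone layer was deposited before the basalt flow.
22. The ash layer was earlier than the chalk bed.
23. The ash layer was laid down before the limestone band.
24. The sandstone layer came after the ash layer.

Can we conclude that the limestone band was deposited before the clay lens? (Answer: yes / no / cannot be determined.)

cannot be determined

No chain of stated constraints runs from the limestone band to the clay lens, and none runs from the clay lens to the limestone band either.
So the relative order of the limestone band and the clay lens is not fixed by the given facts.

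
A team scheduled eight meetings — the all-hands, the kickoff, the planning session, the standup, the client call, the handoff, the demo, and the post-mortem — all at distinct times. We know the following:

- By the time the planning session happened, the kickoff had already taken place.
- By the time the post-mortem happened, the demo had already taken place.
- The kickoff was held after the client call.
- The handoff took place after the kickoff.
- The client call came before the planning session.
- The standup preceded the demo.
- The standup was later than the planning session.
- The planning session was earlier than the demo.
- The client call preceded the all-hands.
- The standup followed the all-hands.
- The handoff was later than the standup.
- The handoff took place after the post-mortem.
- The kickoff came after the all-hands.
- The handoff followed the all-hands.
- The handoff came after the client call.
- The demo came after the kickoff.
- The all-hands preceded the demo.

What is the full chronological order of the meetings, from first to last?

The constraints fix every adjacent pair, so only one ordering works:
the client call → the all-hands → the kickoff → the planning session → the standup → the demo → the post-mortem → the handoff.

the client call, the all-hands, the kickoff, the planning session, the standup, the demo, the post-mortem, the handoff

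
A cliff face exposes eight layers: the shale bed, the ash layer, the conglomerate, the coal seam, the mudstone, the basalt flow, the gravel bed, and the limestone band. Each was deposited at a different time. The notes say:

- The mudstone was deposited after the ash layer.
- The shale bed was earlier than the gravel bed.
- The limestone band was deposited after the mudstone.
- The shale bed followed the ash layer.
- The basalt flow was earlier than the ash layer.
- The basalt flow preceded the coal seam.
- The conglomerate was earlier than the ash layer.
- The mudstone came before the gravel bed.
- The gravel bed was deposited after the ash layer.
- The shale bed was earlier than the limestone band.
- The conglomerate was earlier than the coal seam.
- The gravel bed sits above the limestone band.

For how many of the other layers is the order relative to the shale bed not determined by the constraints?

Forced before the shale bed: the ash layer, the basalt flow, and the conglomerate; forced after the shale bed: the gravel bed and the limestone band.
That leaves the coal seam and the mudstone with no forced order relative to the shale bed — 2.

2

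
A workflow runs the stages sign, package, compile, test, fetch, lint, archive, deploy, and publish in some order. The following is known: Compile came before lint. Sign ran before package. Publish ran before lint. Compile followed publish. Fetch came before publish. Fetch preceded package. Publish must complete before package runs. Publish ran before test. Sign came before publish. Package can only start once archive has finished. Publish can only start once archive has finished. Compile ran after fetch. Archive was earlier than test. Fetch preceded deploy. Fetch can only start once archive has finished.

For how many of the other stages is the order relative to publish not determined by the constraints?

1

Forced before publish: archive, fetch, and sign; forced after publish: compile, lint, package, and test.
That leaves deploy with no forced order relative to publish — 1.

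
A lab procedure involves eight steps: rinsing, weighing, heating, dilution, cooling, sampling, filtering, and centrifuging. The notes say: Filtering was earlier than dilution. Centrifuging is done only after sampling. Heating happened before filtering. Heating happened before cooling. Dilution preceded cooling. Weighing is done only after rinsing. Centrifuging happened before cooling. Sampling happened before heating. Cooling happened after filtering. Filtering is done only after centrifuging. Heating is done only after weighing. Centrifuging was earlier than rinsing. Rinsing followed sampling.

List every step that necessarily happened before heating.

Directly stated before heating: sampling and weighing.
Centrifuging reaches heating via centrifuging → rinsing → weighing → heating.
Rinsing reaches heating via rinsing → weighing → heating.
No chain forces cooling (or any of the others) ahead of heating.

centrifuging, rinsing, sampling, weighing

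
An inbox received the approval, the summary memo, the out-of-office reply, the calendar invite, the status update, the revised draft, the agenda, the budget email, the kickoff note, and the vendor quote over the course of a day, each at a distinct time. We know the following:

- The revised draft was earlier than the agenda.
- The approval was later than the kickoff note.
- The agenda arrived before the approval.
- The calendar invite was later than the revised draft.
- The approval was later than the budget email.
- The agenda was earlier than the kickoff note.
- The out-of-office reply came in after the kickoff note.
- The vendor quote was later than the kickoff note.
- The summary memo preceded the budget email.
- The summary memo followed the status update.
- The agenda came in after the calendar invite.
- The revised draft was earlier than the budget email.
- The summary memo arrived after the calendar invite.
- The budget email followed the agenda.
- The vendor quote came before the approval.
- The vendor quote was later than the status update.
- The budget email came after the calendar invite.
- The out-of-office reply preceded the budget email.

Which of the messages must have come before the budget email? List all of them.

the agenda, the calendar invite, the kickoff note, the out-of-office reply, the revised draft, the status update, the summary memo

Directly stated before the budget email: the agenda, the calendar invite, the out-of-office reply, the revised draft, and the summary memo.
The kickoff note reaches the budget email via the kickoff note → the out-of-office reply → the budget email.
The status update reaches the budget email via the status update → the summary memo → the budget email.
No chain forces the vendor quote (or any of the others) ahead of the budget email.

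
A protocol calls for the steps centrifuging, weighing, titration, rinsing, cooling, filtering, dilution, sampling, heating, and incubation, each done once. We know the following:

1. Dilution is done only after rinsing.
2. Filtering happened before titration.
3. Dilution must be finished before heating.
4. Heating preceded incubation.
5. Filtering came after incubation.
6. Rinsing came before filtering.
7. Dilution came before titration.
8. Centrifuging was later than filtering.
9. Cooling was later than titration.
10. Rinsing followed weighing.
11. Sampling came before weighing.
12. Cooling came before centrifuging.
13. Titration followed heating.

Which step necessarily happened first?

Sampling has a chain of constraints placing it before every other step, so sampling must be first.

sampling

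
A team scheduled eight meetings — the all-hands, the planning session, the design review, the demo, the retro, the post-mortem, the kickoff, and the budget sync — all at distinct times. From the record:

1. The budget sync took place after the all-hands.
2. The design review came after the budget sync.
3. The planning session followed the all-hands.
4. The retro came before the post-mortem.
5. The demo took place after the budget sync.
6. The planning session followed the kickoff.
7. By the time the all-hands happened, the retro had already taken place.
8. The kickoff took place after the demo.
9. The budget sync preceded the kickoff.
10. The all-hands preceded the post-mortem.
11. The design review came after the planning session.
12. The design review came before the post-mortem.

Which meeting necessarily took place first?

the retro

The retro has a chain of constraints placing it before every other meeting, so the retro must be first.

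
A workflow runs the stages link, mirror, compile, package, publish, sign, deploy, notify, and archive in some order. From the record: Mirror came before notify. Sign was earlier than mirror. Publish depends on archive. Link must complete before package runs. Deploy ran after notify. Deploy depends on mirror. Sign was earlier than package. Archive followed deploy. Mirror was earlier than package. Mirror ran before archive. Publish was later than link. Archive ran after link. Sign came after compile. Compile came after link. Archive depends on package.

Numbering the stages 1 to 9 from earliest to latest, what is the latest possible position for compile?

Compile must come before archive, deploy, mirror, notify, package, publish, and sign — 7 stages forced after it.
Everything else can be placed before compile in some valid order, so compile can sit as late as position 9 − 7 = 2.

2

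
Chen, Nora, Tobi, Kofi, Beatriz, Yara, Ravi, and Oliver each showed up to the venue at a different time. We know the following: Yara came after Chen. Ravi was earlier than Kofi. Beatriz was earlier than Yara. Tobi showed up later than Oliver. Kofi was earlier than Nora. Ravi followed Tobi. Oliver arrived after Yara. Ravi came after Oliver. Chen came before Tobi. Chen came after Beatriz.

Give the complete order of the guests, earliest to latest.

The constraints fix every adjacent pair, so only one ordering works:
Beatriz → Chen → Yara → Oliver → Tobi → Ravi → Kofi → Nora.

Beatriz, Chen, Yara, Oliver, Tobi, Ravi, Kofi, Nora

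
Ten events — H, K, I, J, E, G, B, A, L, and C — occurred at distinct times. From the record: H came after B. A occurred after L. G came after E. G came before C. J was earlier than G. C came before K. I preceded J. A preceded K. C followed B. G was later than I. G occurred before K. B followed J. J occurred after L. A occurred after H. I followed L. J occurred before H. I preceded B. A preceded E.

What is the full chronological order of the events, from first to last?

L, I, J, B, H, A, E, G, C, K

The constraints fix every adjacent pair, so only one ordering works:
L → I → J → B → H → A → E → G → C → K.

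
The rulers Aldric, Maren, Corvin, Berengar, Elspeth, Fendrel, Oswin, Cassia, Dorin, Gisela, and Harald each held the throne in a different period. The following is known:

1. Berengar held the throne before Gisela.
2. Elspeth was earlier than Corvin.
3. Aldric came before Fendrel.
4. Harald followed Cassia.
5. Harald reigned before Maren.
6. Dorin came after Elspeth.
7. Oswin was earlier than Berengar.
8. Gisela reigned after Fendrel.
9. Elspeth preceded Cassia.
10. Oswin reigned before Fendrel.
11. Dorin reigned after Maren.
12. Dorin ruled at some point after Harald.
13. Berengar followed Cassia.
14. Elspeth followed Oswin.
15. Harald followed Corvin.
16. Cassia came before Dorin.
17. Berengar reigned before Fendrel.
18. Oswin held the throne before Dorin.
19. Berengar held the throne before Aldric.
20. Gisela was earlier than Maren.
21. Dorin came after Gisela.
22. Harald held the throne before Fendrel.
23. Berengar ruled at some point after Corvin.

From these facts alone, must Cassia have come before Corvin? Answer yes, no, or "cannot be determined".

No chain of stated constraints runs from Cassia to Corvin, and none runs from Corvin to Cassia either.
So the relative order of Cassia and Corvin is not fixed by the given facts.

cannot be determined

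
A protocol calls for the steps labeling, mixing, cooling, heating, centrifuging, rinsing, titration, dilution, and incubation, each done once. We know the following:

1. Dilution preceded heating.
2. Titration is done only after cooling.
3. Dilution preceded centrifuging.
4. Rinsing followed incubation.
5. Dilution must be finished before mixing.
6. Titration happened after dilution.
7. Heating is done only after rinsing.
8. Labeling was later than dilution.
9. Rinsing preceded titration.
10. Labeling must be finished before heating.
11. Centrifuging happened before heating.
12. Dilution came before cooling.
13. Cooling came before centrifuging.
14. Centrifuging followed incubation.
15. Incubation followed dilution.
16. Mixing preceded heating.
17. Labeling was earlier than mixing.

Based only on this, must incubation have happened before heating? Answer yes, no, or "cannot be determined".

yes

Chain the constraints: incubation → centrifuging → heating. Each link is directly stated, so incubation comes before heating.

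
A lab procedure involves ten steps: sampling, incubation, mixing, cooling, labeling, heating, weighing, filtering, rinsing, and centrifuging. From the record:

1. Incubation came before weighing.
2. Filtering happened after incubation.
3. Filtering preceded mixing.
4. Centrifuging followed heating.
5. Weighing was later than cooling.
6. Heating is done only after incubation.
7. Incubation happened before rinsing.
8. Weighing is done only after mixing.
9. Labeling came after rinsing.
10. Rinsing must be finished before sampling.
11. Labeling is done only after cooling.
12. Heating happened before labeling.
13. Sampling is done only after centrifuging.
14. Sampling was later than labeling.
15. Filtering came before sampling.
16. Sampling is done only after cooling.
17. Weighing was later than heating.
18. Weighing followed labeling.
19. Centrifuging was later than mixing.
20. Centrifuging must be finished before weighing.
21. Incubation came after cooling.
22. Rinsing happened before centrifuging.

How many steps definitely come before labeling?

4

Directly stated before labeling: cooling, heating, and rinsing.
Incubation reaches labeling via incubation → heating → labeling.
That's cooling, heating, incubation, and rinsing — 4 in all.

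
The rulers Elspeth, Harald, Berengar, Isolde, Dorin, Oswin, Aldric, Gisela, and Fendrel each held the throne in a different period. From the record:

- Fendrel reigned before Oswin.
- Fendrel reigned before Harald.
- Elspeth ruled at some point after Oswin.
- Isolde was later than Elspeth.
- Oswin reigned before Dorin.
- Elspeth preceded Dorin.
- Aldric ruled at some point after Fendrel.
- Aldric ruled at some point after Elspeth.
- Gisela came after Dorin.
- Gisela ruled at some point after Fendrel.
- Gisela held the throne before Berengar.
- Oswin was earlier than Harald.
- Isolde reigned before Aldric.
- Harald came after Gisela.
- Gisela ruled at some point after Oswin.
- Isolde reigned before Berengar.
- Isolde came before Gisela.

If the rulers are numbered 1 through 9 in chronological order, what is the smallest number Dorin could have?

4

Elspeth, Fendrel, and Oswin must all come before Dorin — 3 forced predecessors.
Nothing else is forced ahead of Dorin, so their earliest slot is position 3 + 1 = 4.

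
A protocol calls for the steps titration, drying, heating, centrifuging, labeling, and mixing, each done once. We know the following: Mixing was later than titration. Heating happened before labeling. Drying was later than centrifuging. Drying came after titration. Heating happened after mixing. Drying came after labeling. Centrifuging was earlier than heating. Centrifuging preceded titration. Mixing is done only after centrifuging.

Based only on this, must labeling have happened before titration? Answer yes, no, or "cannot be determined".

no

Tracing the constraints gives titration → mixing → heating → labeling, so titration must come before labeling.
That means labeling cannot be before titration.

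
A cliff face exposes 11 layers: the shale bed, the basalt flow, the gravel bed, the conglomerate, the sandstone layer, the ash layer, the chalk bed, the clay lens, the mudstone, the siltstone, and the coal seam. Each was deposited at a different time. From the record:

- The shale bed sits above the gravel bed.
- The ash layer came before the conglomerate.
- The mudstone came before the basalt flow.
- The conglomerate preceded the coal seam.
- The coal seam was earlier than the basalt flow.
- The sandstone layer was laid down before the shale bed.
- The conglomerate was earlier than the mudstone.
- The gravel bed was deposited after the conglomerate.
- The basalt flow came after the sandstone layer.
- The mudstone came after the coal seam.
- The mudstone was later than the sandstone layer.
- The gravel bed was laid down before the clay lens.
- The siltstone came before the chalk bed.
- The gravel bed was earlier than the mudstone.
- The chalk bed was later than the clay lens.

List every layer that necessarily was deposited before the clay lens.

Directly stated before the clay lens: the gravel bed.
The ash layer reaches the clay lens via the ash layer → the conglomerate → the gravel bed → the clay lens.
The conglomerate reaches the clay lens via the conglomerate → the gravel bed → the clay lens.
No chain forces the mudstone (or any of the others) ahead of the clay lens.

the ash layer, the conglomerate, the gravel bed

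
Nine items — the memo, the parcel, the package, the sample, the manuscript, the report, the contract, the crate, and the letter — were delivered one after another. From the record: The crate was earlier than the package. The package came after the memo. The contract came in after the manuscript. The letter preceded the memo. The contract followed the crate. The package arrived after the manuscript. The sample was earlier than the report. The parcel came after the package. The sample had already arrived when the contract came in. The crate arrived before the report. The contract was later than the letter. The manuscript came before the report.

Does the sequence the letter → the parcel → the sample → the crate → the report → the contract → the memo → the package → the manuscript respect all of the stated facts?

The constraints require the manuscript before the contract, but in the proposed sequence the contract appears ahead of the manuscript. That one violation is enough.

no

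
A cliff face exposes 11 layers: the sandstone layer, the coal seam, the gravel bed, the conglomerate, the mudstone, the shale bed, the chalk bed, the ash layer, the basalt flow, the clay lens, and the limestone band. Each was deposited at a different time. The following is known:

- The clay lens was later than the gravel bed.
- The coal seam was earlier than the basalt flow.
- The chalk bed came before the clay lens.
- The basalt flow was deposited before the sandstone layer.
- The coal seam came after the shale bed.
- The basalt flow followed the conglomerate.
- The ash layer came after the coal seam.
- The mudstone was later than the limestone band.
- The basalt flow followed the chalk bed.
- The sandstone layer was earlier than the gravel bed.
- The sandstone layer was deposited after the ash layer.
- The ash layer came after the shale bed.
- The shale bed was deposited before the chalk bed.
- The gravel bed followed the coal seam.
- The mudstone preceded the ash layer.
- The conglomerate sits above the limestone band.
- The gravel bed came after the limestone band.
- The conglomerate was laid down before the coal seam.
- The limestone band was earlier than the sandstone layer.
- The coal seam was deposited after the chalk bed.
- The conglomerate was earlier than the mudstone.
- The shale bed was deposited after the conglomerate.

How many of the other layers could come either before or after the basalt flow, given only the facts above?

2

Forced before the basalt flow: the chalk bed, the coal seam, the conglomerate, the limestone band, and the shale bed; forced after the basalt flow: the clay lens, the gravel bed, and the sandstone layer.
That leaves the ash layer and the mudstone with no forced order relative to the basalt flow — 2.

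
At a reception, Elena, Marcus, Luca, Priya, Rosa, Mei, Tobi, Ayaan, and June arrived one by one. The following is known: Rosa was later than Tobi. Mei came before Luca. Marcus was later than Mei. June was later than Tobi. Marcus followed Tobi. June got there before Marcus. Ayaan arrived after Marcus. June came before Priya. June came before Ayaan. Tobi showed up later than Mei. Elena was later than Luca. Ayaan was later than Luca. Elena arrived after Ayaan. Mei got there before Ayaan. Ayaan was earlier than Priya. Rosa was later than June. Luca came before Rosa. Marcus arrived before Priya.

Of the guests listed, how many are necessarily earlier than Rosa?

4

Directly stated before Rosa: June, Luca, and Tobi.
Mei reaches Rosa via Mei → Tobi → Rosa.
No chain forces Ayaan (or any of the others) ahead of Rosa.
That's June, Luca, Mei, and Tobi — 4 in all.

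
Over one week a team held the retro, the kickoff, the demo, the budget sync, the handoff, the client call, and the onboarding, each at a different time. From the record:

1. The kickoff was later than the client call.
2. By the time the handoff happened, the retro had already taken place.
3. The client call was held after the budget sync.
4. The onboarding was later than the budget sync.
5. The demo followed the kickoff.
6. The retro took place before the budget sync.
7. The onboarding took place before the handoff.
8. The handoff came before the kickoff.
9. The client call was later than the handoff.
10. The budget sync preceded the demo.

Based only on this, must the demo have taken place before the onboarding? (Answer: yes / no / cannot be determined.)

no

Tracing the constraints gives the onboarding → the handoff → the kickoff → the demo, so the onboarding must come before the demo.
That means the demo cannot be before the onboarding.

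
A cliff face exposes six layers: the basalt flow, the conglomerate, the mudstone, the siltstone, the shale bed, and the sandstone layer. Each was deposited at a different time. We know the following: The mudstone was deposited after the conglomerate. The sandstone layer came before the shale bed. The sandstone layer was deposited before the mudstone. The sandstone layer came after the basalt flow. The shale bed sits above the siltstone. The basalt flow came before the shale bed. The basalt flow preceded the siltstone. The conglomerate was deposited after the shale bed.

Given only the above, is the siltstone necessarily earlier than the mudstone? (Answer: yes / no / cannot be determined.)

Chain the constraints: the siltstone → the shale bed → the conglomerate → the mudstone. Each link is directly stated, so the siltstone comes before the mudstone.

yes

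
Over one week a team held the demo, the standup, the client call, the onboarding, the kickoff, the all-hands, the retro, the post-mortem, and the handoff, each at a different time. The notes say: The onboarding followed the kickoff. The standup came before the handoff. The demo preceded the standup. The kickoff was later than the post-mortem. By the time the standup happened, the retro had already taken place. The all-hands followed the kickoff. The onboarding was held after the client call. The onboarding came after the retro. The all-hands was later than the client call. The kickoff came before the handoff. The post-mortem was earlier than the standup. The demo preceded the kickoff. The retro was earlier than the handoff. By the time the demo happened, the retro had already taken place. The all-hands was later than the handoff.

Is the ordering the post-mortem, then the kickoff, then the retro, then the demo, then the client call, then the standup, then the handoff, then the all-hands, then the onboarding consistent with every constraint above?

The constraints require the demo before the kickoff, but in the proposed sequence the kickoff appears ahead of the demo. That one violation is enough.

no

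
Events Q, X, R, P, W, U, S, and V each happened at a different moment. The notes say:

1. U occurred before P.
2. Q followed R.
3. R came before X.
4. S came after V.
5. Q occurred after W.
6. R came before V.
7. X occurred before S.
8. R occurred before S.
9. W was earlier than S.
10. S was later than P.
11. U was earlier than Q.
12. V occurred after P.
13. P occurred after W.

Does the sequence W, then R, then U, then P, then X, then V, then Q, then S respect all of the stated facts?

Check each stated constraint against the proposed order — e.g. R is ahead of S; W is ahead of S. Every pair is in the required order; nothing is violated.

yes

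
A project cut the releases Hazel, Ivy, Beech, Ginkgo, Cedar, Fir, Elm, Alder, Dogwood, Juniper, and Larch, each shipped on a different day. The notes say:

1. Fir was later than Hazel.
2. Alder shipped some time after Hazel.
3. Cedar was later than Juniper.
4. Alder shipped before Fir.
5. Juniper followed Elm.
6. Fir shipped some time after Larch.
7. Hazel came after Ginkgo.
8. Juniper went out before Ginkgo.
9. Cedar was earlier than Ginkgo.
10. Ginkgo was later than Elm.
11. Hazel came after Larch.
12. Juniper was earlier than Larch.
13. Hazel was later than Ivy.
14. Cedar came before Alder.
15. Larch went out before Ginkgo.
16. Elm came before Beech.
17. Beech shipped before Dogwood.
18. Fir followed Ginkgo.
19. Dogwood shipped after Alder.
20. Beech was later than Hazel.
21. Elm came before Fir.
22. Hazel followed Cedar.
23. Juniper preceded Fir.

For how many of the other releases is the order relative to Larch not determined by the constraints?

2

Forced before Larch: Elm and Juniper; forced after Larch: Alder, Beech, Dogwood, Fir, Ginkgo, and Hazel.
That leaves Cedar and Ivy with no forced order relative to Larch — 2.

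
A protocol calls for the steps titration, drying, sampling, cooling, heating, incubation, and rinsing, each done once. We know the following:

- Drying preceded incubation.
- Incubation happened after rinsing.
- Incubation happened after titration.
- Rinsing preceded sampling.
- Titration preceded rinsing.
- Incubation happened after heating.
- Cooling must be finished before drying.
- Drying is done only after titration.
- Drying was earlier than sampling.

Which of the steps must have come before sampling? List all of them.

cooling, drying, rinsing, titration

Directly stated before sampling: drying and rinsing.
Cooling reaches sampling via cooling → drying → sampling.
Titration reaches sampling via titration → drying → sampling.
No chain forces incubation (or any of the others) ahead of sampling.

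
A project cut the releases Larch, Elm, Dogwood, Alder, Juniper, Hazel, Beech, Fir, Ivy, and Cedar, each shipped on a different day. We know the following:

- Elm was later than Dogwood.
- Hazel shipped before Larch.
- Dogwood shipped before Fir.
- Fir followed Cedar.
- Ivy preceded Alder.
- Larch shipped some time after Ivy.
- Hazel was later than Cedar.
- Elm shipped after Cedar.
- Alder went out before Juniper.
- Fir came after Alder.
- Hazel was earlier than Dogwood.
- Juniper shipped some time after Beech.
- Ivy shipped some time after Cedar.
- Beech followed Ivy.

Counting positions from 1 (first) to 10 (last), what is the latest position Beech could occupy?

Beech must come before Juniper — 1 release forced after it.
Everything else can be placed before Beech in some valid order, so Beech can sit as late as position 10 − 1 = 9.

9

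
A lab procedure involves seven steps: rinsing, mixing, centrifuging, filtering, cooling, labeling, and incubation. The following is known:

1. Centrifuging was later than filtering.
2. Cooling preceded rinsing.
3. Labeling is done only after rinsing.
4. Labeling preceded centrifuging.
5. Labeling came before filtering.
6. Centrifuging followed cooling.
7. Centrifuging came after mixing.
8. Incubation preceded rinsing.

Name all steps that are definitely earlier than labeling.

cooling, incubation, rinsing

Directly stated before labeling: rinsing.
Cooling reaches labeling via cooling → rinsing → labeling.
Incubation reaches labeling via incubation → rinsing → labeling.
No chain forces centrifuging (or any of the others) ahead of labeling.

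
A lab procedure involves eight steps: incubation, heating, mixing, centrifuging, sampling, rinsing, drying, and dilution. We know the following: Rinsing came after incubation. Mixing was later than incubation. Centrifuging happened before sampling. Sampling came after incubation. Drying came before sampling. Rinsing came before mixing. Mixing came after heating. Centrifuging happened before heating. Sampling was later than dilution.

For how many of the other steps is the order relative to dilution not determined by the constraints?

Forced after dilution: sampling.
That leaves centrifuging, drying, heating, incubation, mixing, and rinsing with no forced order relative to dilution — 6.

6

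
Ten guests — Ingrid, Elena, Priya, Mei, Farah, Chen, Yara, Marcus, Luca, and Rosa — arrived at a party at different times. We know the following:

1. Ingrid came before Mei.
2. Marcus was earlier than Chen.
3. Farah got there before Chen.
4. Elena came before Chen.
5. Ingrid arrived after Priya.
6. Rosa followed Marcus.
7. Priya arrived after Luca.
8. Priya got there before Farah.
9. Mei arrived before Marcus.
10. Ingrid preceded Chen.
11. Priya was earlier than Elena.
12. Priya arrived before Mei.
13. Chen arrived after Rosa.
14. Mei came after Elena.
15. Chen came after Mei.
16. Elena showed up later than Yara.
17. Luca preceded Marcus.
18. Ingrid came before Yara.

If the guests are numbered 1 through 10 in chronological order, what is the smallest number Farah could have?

Luca and Priya must both come before Farah — 2 forced predecessors.
Nothing else is forced ahead of Farah, so their earliest slot is position 2 + 1 = 3.

3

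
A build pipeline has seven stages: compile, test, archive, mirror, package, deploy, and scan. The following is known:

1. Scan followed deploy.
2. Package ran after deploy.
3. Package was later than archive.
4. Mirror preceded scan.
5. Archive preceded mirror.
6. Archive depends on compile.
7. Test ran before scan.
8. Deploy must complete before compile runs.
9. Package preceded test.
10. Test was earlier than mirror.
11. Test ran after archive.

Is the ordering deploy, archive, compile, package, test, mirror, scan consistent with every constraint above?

The constraints require compile before archive, but in the proposed sequence archive appears ahead of compile. That one violation is enough.

no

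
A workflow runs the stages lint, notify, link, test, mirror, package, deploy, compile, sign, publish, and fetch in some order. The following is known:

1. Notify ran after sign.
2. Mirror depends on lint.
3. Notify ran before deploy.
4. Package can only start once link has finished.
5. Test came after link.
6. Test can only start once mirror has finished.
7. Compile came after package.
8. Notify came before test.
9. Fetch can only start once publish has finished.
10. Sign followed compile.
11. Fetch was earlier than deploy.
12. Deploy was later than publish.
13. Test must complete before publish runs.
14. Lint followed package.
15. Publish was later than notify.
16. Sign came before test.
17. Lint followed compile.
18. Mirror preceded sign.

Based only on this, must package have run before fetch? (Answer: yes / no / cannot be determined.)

Chain the constraints: package → compile → sign → notify → publish → fetch. Each link is directly stated, so package comes before fetch.

yes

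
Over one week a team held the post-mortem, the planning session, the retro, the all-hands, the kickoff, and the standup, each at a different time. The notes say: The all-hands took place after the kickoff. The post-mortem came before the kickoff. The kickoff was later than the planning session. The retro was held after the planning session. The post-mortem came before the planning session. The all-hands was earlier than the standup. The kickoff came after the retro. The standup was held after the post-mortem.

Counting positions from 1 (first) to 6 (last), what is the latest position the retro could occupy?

3

The retro must come before the all-hands, the kickoff, and the standup — 3 meetings forced after it.
Everything else can be placed before the retro in some valid order, so the retro can sit as late as position 6 − 3 = 3.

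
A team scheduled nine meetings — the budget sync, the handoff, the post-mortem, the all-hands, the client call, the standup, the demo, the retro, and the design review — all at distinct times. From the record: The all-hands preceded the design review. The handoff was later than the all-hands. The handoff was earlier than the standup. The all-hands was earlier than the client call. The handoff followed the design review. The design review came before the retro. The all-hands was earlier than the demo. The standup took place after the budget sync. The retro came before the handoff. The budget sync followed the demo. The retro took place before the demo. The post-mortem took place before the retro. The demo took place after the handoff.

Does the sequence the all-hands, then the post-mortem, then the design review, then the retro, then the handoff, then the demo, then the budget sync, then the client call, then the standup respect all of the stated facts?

Check each stated constraint against the proposed order — e.g. the all-hands is ahead of the demo; the all-hands is ahead of the client call. Every pair is in the required order; nothing is violated.

yes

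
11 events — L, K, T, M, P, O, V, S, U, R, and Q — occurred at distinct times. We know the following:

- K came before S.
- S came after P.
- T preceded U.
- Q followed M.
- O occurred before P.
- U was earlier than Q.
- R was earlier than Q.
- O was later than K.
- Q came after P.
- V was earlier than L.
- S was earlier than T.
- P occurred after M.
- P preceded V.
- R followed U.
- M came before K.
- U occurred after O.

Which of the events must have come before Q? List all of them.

Directly stated before Q: M, P, R, and U.
K reaches Q via K → O → P → Q.
O reaches Q via O → P → Q.
S reaches Q via S → T → U → Q.
Likewise T reaches Q by chaining the stated constraints.
No chain forces L (or any of the others) ahead of Q.

K, M, O, P, R, S, T, U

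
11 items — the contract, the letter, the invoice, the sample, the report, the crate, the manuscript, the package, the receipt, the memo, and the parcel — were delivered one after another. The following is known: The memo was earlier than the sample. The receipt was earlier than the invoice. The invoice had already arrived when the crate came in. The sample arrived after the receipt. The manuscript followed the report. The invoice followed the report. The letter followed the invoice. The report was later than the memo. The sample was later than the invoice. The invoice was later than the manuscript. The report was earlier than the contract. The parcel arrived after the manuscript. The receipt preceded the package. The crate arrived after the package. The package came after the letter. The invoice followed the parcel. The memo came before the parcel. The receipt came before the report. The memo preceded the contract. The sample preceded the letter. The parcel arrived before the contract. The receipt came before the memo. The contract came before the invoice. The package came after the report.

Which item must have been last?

Every other item has a chain of constraints placing it before the crate, so the crate is last.

the crate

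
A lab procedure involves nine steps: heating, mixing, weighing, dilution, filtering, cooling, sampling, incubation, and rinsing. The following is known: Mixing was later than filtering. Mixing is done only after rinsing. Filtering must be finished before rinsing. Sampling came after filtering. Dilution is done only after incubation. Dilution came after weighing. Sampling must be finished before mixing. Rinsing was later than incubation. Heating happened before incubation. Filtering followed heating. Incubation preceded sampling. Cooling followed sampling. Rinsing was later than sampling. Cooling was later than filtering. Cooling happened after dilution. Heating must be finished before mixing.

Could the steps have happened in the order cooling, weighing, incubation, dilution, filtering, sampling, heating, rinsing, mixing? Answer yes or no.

The constraints require heating before incubation, but in the proposed sequence incubation appears ahead of heating. That one violation is enough.

no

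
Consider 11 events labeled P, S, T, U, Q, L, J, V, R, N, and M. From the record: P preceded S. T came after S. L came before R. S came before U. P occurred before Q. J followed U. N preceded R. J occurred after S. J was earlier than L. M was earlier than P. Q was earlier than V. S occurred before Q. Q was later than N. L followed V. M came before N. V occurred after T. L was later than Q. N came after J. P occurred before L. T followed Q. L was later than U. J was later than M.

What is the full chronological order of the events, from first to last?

The constraints fix every adjacent pair, so only one ordering works:
M → P → S → U → J → N → Q → T → V → L → R.

M, P, S, U, J, N, Q, T, V, L, R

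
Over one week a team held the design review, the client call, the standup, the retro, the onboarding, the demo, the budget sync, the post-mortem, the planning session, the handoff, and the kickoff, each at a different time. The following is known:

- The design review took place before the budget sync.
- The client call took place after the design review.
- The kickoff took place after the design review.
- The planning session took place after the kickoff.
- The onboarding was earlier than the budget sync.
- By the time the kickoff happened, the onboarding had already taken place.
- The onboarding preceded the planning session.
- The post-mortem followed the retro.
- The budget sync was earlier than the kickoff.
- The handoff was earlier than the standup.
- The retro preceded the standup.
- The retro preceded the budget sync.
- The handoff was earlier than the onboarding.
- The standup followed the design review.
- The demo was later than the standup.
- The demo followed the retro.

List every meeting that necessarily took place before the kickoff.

Directly stated before the kickoff: the budget sync, the design review, and the onboarding.
The handoff reaches the kickoff via the handoff → the onboarding → the kickoff.
The retro reaches the kickoff via the retro → the budget sync → the kickoff.
No chain forces the post-mortem (or any of the others) ahead of the kickoff.

the budget sync, the design review, the handoff, the onboarding, the retro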